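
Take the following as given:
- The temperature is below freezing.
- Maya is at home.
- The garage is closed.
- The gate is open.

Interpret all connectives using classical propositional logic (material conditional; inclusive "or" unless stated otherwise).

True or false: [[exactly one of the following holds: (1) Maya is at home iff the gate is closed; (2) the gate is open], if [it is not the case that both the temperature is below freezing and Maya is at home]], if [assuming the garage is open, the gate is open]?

Let R = "the garage is closed" (True), S = "the gate is open" (True), P = "the temperature is below freezing" (True), Q = "Maya is at home" (True).
This is (not R -> S) -> ((P nand Q) -> ((Q iff not S) xor S)).

not R = not True = False
not R -> S = False -> True = True
P nand Q = True nand True = False
not S = not True = False
Q iff not S = True iff False = False
(Q iff not S) xor S = False xor True = True
(P nand Q) -> ((Q iff not S) xor S) = False -> True = True
(not R -> S) -> ((P nand Q) -> ((Q iff not S) xor S)) = True -> True = True

True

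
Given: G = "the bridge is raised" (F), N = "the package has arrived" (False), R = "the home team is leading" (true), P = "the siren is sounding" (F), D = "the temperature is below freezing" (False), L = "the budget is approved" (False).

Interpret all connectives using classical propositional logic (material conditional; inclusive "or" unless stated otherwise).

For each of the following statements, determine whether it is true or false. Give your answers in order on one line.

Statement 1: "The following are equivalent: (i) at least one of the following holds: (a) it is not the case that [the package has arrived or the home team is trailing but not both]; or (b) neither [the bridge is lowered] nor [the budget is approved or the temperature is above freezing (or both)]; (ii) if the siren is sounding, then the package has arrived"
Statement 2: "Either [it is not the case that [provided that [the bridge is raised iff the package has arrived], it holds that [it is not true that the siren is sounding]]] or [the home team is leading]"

Statement 1: Parsed as (not (N xor not R) or (not G nor (L or not D))) iff (P -> N)

not R = not True = False
N xor not R = False xor False = False
not (N xor not R) = not False = True
not G = not False = True
not D = not False = True
L or not D = False or True = True
not G nor (L or not D) = True nor True = False
not (N xor not R) or (not G nor (L or not D)) = True or False = True
P -> N = False -> False = True
(not (N xor not R) or (not G nor (L or not D))) iff (P -> N) = True iff True = True
So Statement 1 is true.

Statement 2: Parsed as not ((G iff N) -> not P) or R

G iff N = False iff False = True
not P = not False = True
(G iff N) -> not P = True -> True = True
not ((G iff N) -> not P) = not True = False
not ((G iff N) -> not P) or R = False or True = True
Thus Statement 2 is true.

Statement 1 T / Statement 2 T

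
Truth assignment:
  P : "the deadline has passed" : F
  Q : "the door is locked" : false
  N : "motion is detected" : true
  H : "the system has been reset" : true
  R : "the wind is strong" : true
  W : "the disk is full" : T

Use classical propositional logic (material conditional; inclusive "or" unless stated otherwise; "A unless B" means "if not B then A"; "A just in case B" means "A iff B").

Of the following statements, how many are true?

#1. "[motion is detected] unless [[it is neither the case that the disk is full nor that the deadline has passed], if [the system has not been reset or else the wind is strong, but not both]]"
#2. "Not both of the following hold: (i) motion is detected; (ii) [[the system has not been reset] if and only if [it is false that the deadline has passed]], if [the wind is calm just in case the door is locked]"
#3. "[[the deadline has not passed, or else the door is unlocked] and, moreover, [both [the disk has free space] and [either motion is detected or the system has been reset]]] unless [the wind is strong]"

3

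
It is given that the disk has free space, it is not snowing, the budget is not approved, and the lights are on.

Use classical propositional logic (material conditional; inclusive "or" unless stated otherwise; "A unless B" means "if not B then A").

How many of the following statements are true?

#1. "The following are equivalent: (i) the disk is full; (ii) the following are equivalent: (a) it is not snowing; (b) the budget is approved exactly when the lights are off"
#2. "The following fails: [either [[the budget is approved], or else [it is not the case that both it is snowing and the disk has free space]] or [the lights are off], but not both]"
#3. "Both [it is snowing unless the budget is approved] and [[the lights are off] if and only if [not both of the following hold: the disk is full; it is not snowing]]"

0

Let P = "the disk is full" (F), Q = "it is snowing" (F), R = "the budget is approved" (F), S = "the lights are on" (T).

#1: Parsed as P ↔ (¬Q ↔ (R ↔ ¬S))

¬Q = ¬F = T
¬S = ¬T = F
R ↔ ¬S = F ↔ F = T
¬Q ↔ (R ↔ ¬S) = T ↔ T = T
P ↔ (¬Q ↔ (R ↔ ¬S)) = F ↔ T = F
Hence #1 is false.

#2: Parsed as ¬((R ∨ (Q ↑ ¬P)) ⊕ ¬S)

¬P = ¬F = T
Q ↑ ¬P = F ↑ T = T
R ∨ (Q ↑ ¬P) = F ∨ T = T
¬S = ¬T = F
(R ∨ (Q ↑ ¬P)) ⊕ ¬S = T ⊕ F = T
¬((R ∨ (Q ↑ ¬P)) ⊕ ¬S) = ¬T = F
So #2 is false.

#3: In symbols: (Q ∨ R) ∧ (¬S ↔ (P ↑ ¬Q))

Q ∨ R = F ∨ F = F
¬S = ¬T = F
¬Q = ¬F = T
P ↑ ¬Q = F ↑ T = T
¬S ↔ (P ↑ ¬Q) = F ↔ T = F
(Q ∨ R) ∧ (¬S ↔ (P ↑ ¬Q)) = F ∧ F = F
Thus #3 is false.

True statements: 0 (none).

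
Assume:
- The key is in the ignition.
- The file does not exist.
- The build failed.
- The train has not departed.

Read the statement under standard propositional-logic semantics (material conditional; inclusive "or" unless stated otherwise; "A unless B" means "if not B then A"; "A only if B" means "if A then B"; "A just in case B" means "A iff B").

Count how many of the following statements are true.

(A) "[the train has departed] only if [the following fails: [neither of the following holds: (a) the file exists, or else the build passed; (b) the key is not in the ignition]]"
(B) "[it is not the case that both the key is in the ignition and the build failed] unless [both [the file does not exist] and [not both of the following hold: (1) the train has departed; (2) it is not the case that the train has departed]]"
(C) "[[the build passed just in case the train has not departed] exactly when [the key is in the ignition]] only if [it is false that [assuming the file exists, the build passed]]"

3

Let S = "the train has departed" (False), R = "the file exists" (False), V = "the build passed" (False), M = "the key is in the ignition" (True).

(A): In symbols: S -> not ((R or V) nor not M)

R or V = False or False = False
not M = not True = False
(R or V) nor not M = False nor False = True
not ((R or V) nor not M) = not True = False
S -> not ((R or V) nor not M) = False -> False = True
Thus (A) is true.

(B): Parsed as (M nand not V) or (not R and (S nand not S))

not V = not False = True
M nand not V = True nand True = False
not R = not False = True
not S = not False = True
S nand not S = False nand True = True
not R and (S nand not S) = True and True = True
(M nand not V) or (not R and (S nand not S)) = False or True = True
Hence (B) is true.

(C): Formalization: ((V iff not S) iff M) -> not (R -> V)

not S = not False = True
V iff not S = False iff True = False
(V iff not S) iff M = False iff True = False
R -> V = False -> False = True
not (R -> V) = not True = False
((V iff not S) iff M) -> not (R -> V) = False -> False = True
Thus (C) is true.

3 of the 3 statements are true.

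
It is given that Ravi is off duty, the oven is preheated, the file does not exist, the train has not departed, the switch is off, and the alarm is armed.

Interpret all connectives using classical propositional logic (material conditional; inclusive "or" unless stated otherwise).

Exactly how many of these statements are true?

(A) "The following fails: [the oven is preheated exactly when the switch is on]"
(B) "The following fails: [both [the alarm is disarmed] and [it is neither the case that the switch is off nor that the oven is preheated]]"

2

Let G = "the oven is preheated" (True), V = "the switch is on" (False), D = "the alarm is armed" (True).

(A): In symbols: not (G iff V)

G iff V = True iff False = False
not (G iff V) = not False = True
Hence (A) is true.

(B): Parsed as not (not D and (not V nor G))

not D = not True = False
not V = not False = True
not V nor G = True nor True = False
not D and (not V nor G) = False and False = False
not (not D and (not V nor G)) = not False = True
So (B) is true.

2 of the 2 statements are true.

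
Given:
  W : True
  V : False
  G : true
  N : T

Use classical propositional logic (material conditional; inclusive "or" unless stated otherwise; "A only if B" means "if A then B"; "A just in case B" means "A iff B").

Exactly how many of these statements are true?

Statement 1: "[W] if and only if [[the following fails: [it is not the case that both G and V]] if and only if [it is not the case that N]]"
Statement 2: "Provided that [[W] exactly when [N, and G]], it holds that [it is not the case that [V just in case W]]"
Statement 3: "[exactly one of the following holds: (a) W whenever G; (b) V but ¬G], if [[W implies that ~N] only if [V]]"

Statement 1: In symbols: W <-> (~(G nand V) <-> ~N)

G nand V = T nand F = T
~(G nand V) = ~T = F
~N = ~T = F
~(G nand V) <-> ~N = F <-> F = T
W <-> (~(G nand V) <-> ~N) = T <-> T = T
So Statement 1 is true.

Statement 2: Formalization: (W <-> (N & G)) -> ~(V <-> W)

N & G = T & T = T
W <-> (N & G) = T <-> T = T
V <-> W = F <-> T = F
~(V <-> W) = ~F = T
(W <-> (N & G)) -> ~(V <-> W) = T -> T = T
Thus Statement 2 is true.

Statement 3: This is ((W -> ~N) -> V) -> ((G -> W) xor (V & ~G)).

~N = ~T = F
W -> ~N = T -> F = F
(W -> ~N) -> V = F -> F = T
G -> W = T -> T = T
~G = ~T = F
V & ~G = F & F = F
(G -> W) xor (V & ~G) = T xor F = T
((W -> ~N) -> V) -> ((G -> W) xor (V & ~G)) = T -> T = T
So Statement 3 is true.

Count: 3.

3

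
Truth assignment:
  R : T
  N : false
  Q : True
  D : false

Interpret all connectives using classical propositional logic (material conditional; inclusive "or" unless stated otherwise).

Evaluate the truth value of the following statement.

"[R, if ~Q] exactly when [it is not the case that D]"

True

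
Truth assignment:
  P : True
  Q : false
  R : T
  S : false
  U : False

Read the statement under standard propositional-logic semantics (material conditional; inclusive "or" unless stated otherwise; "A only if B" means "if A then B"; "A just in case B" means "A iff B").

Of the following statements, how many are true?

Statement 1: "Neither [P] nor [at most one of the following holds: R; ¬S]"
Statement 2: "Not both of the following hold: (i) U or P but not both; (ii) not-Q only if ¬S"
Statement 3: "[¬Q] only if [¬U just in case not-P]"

0

Statement 1: Formalization: P ↓ (R ↑ ¬S)

¬S = ¬F = T
R ↑ ¬S = T ↑ T = F
P ↓ (R ↑ ¬S) = T ↓ F = F
So Statement 1 is false.

Statement 2: Formalization: (U ⊕ P) ↑ (¬Q → ¬S)

U ⊕ P = F ⊕ T = T
¬Q = ¬F = T
¬S = ¬F = T
¬Q → ¬S = T → T = T
(U ⊕ P) ↑ (¬Q → ¬S) = T ↑ T = F
So Statement 2 is false.

Statement 3: In symbols: ¬Q → (¬U ↔ ¬P)

¬Q = ¬F = T
¬U = ¬F = T
¬P = ¬T = F
¬U ↔ ¬P = T ↔ F = F
¬Q → (¬U ↔ ¬P) = T → F = F
Thus Statement 3 is false.

Count: 0.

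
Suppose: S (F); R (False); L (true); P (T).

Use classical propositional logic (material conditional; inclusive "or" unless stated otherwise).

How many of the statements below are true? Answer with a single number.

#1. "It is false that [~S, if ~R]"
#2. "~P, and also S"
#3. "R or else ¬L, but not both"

#1: In symbols: not (not R -> not S)

not R = not False = True
not S = not False = True
not R -> not S = True -> True = True
not (not R -> not S) = not True = False
Thus #1 is false.

#2: Formalization: not P and S

not P = not True = False
not P and S = False and False = False
Hence #2 is false.

#3: This is R xor not L.

not L = not True = False
R xor not L = False xor False = False
Thus #3 is false.

True statements: 0 (none).

0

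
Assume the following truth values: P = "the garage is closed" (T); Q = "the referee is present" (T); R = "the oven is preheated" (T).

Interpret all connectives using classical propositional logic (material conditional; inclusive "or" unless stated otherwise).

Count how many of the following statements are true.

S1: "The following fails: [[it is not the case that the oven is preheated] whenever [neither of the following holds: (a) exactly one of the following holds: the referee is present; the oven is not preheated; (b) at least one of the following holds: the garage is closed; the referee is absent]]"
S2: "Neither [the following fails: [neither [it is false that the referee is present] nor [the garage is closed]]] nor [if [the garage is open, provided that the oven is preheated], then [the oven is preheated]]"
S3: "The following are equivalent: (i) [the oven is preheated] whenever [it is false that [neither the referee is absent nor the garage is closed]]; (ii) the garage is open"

0

S1: In symbols: ~(((Q xor ~R) nor (P | ~Q)) -> ~R)

~R = ~T = F
Q xor ~R = T xor F = T
~Q = ~T = F
P | ~Q = T | F = T
(Q xor ~R) nor (P | ~Q) = T nor T = F
~R = ~T = F
((Q xor ~R) nor (P | ~Q)) -> ~R = F -> F = T
~(((Q xor ~R) nor (P | ~Q)) -> ~R) = ~T = F
Thus S1 is false.

S2: Parsed as ~(~Q nor P) nor ((R -> ~P) -> R)

~Q = ~T = F
~Q nor P = F nor T = F
~(~Q nor P) = ~F = T
~P = ~T = F
R -> ~P = T -> F = F
(R -> ~P) -> R = F -> T = T
~(~Q nor P) nor ((R -> ~P) -> R) = T nor T = F
So S2 is false.

S3: This is (~(~Q nor P) -> R) <-> ~P.

~Q = ~T = F
~Q nor P = F nor T = F
~(~Q nor P) = ~F = T
~(~Q nor P) -> R = T -> T = T
~P = ~T = F
(~(~Q nor P) -> R) <-> ~P = T <-> F = F
Hence S3 is false.

0 of the 3 statements are true (none).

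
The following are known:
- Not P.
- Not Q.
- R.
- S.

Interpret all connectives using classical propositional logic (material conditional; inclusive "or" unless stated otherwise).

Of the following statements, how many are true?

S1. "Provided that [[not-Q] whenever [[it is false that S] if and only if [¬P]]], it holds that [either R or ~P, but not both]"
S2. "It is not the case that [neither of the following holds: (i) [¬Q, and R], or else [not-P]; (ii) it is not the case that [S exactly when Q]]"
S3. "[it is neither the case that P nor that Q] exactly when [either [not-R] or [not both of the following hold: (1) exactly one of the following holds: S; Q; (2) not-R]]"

S1: This is ((not S iff not P) -> not Q) -> (R xor not P).

not S = not True = False
not P = not False = True
not S iff not P = False iff True = False
not Q = not False = True
(not S iff not P) -> not Q = False -> True = True
not P = not False = True
R xor not P = True xor True = False
((not S iff not P) -> not Q) -> (R xor not P) = True -> False = False
Thus S1 is false.

S2: In symbols: not (((not Q and R) or not P) nor not (S iff Q))

not Q = not False = True
not Q and R = True and True = True
not P = not False = True
(not Q and R) or not P = True or True = True
S iff Q = True iff False = False
not (S iff Q) = not False = True
((not Q and R) or not P) nor not (S iff Q) = True nor True = False
not (((not Q and R) or not P) nor not (S iff Q)) = not False = True
So S2 is true.

S3: Parsed as (P nor Q) iff (not R or ((S xor Q) nand not R))

P nor Q = False nor False = True
not R = not True = False
S xor Q = True xor False = True
not R = not True = False
(S xor Q) nand not R = True nand False = True
not R or ((S xor Q) nand not R) = False or True = True
(P nor Q) iff (not R or ((S xor Q) nand not R)) = True iff True = True
Hence S3 is true.

True statements: 2.

2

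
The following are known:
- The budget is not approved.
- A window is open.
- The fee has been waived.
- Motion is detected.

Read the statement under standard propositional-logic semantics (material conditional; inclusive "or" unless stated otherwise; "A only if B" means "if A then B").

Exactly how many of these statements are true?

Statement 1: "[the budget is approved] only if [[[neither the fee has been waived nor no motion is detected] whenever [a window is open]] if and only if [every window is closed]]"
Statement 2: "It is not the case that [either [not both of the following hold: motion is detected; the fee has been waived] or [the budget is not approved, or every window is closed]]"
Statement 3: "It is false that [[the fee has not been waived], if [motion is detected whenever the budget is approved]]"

Let P = "the budget is approved" (F), Q = "a window is open" (T), R = "the fee has been waived" (T), S = "motion is detected" (T).

Statement 1: Parsed as P → ((Q → (R ↓ ¬S)) ↔ ¬Q)

¬S = ¬T = F
R ↓ ¬S = T ↓ F = F
Q → (R ↓ ¬S) = T → F = F
¬Q = ¬T = F
(Q → (R ↓ ¬S)) ↔ ¬Q = F ↔ F = T
P → ((Q → (R ↓ ¬S)) ↔ ¬Q) = F → T = T
So Statement 1 is true.

Statement 2: In symbols: ¬((S ↑ R) ∨ (¬P ∨ ¬Q))

S ↑ R = T ↑ T = F
¬P = ¬F = T
¬Q = ¬T = F
¬P ∨ ¬Q = T ∨ F = T
(S ↑ R) ∨ (¬P ∨ ¬Q) = F ∨ T = T
¬((S ↑ R) ∨ (¬P ∨ ¬Q)) = ¬T = F
Hence Statement 2 is false.

Statement 3: Parsed as ¬((P → S) → ¬R)

P → S = F → T = T
¬R = ¬T = F
(P → S) → ¬R = T → F = F
¬((P → S) → ¬R) = ¬F = T
Hence Statement 3 is true.

2 of the 3 statements are true.

2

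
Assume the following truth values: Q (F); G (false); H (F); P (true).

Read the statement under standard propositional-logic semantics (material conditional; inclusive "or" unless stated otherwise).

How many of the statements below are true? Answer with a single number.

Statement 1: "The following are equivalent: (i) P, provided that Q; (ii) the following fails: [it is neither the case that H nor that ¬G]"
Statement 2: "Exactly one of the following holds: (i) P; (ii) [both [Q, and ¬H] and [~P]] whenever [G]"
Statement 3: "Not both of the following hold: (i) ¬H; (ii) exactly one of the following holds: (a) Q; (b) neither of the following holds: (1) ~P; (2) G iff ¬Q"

1

Statement 1: This is (Q → P) ↔ ¬(H ↓ ¬G).

Q → P = F → T = T
¬G = ¬F = T
H ↓ ¬G = F ↓ T = F
¬(H ↓ ¬G) = ¬F = T
(Q → P) ↔ ¬(H ↓ ¬G) = T ↔ T = T
Thus Statement 1 is true.

Statement 2: Parsed as P ⊕ (G → ((Q ∧ ¬H) ∧ ¬P))

¬H = ¬F = T
Q ∧ ¬H = F ∧ T = F
¬P = ¬T = F
(Q ∧ ¬H) ∧ ¬P = F ∧ F = F
G → ((Q ∧ ¬H) ∧ ¬P) = F → F = T
P ⊕ (G → ((Q ∧ ¬H) ∧ ¬P)) = T ⊕ T = F
Hence Statement 2 is false.

Statement 3: Formalization: ¬H ↑ (Q ⊕ (¬P ↓ (G ↔ ¬Q)))

¬H = ¬F = T
¬P = ¬T = F
¬Q = ¬F = T
G ↔ ¬Q = F ↔ T = F
¬P ↓ (G ↔ ¬Q) = F ↓ F = T
Q ⊕ (¬P ↓ (G ↔ ¬Q)) = F ⊕ T = T
¬H ↑ (Q ⊕ (¬P ↓ (G ↔ ¬Q))) = T ↑ T = F
So Statement 3 is false.

True statements: 1 (Statement 1).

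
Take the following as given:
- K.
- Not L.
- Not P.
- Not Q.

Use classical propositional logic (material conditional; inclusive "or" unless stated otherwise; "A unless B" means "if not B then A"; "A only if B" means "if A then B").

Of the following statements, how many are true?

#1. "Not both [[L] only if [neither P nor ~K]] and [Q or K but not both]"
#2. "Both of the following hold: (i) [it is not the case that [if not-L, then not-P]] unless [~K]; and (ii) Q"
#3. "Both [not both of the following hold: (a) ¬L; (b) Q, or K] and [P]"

0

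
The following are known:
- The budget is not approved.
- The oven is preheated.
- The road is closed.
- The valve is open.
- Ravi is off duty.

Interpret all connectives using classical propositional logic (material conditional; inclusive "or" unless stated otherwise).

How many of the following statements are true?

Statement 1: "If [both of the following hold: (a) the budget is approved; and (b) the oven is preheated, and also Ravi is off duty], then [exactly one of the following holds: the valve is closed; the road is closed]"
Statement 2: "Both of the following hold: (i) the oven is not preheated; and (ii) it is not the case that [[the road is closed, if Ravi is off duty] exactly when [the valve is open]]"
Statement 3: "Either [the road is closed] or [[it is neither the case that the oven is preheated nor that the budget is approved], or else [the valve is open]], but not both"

1

Let R = "the budget is approved" (False), S = "the oven is preheated" (True), M = "Ravi is on call" (False), W = "the valve is open" (True), H = "the road is closed" (True).

Statement 1: Parsed as (R and (S and not M)) -> (not W xor H)

not M = not False = True
S and not M = True and True = True
R and (S and not M) = False and True = False
not W = not True = False
not W xor H = False xor True = True
(R and (S and not M)) -> (not W xor H) = False -> True = True
Hence Statement 1 is true.

Statement 2: Parsed as not S and not ((not M -> H) iff W)

not S = not True = False
not M = not False = True
not M -> H = True -> True = True
(not M -> H) iff W = True iff True = True
not ((not M -> H) iff W) = not True = False
not S and not ((not M -> H) iff W) = False and False = False
Hence Statement 2 is false.

Statement 3: In symbols: H xor ((S nor R) or W)

S nor R = True nor False = False
(S nor R) or W = False or True = True
H xor ((S nor R) or W) = True xor True = False
Thus Statement 3 is false.

Count: 1.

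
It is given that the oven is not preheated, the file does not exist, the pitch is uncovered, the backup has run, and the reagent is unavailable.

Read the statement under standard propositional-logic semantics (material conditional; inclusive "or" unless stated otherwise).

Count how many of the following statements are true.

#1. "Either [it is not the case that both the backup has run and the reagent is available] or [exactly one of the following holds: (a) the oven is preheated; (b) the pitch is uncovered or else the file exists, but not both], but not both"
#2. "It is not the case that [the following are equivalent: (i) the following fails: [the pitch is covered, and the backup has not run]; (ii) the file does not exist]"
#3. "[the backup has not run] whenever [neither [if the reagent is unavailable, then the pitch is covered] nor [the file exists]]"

Let G = "the backup has run" (T), H = "the reagent is available" (F), D = "the oven is preheated" (F), N = "the pitch is covered" (F), P = "the file exists" (F).

#1: This is (G nand H) xor (D xor (~N xor P)).

G nand H = T nand F = T
~N = ~F = T
~N xor P = T xor F = T
D xor (~N xor P) = F xor T = T
(G nand H) xor (D xor (~N xor P)) = T xor T = F
So #1 is false.

#2: In symbols: ~(~(N & ~G) <-> ~P)

~G = ~T = F
N & ~G = F & F = F
~(N & ~G) = ~F = T
~P = ~F = T
~(N & ~G) <-> ~P = T <-> T = T
~(~(N & ~G) <-> ~P) = ~T = F
Hence #2 is false.

#3: This is ((~H -> N) nor P) -> ~G.

~H = ~F = T
~H -> N = T -> F = F
(~H -> N) nor P = F nor F = T
~G = ~T = F
((~H -> N) nor P) -> ~G = T -> F = F
Hence #3 is false.

0 of the 3 statements are true (none).

0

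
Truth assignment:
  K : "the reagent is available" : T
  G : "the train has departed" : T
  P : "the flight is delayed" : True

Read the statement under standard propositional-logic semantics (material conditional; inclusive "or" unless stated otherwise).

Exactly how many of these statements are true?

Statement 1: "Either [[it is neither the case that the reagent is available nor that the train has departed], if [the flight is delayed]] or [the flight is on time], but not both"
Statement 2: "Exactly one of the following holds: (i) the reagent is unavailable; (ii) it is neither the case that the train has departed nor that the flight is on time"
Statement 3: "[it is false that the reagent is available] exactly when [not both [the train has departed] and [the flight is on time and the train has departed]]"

0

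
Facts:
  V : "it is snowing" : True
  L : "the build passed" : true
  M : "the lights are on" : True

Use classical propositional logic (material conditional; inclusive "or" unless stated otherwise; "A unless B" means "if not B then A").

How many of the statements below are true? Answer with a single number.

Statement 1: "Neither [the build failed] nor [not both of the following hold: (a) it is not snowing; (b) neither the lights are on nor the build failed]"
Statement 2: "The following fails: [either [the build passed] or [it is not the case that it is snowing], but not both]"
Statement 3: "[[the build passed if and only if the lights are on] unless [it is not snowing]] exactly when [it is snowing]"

Statement 1: This is ~L nor (~V nand (M nor ~L)).

~L = ~T = F
~V = ~T = F
~L = ~T = F
M nor ~L = T nor F = F
~V nand (M nor ~L) = F nand F = T
~L nor (~V nand (M nor ~L)) = F nor T = F
Thus Statement 1 is false.

Statement 2: This is ~(L xor ~V).

~V = ~T = F
L xor ~V = T xor F = T
~(L xor ~V) = ~T = F
So Statement 2 is false.

Statement 3: In symbols: ((L <-> M) | ~V) <-> V

L <-> M = T <-> T = T
~V = ~T = F
(L <-> M) | ~V = T | F = T
((L <-> M) | ~V) <-> V = T <-> T = T
Hence Statement 3 is true.

True statements: 1.

1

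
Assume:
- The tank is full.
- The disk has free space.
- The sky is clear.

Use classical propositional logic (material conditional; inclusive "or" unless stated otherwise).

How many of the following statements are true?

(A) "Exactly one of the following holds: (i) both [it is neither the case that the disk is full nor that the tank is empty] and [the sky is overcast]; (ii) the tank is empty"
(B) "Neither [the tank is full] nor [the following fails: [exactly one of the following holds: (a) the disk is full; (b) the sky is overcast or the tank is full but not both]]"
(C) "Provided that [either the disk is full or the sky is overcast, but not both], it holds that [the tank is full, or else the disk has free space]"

1

Let Q = "the disk is full" (False), P = "the tank is full" (True), R = "the sky is overcast" (False).

(A): This is ((Q nor not P) and R) xor not P.

not P = not True = False
Q nor not P = False nor False = True
(Q nor not P) and R = True and False = False
not P = not True = False
((Q nor not P) and R) xor not P = False xor False = False
So (A) is false.

(B): This is P nor not (Q xor (R xor P)).

R xor P = False xor True = True
Q xor (R xor P) = False xor True = True
not (Q xor (R xor P)) = not True = False
P nor not (Q xor (R xor P)) = True nor False = False
Thus (B) is false.

(C): Parsed as (Q xor R) -> (P or not Q)

Q xor R = False xor False = False
not Q = not False = True
P or not Q = True or True = True
(Q xor R) -> (P or not Q) = False -> True = True
So (C) is true.

Count: 1.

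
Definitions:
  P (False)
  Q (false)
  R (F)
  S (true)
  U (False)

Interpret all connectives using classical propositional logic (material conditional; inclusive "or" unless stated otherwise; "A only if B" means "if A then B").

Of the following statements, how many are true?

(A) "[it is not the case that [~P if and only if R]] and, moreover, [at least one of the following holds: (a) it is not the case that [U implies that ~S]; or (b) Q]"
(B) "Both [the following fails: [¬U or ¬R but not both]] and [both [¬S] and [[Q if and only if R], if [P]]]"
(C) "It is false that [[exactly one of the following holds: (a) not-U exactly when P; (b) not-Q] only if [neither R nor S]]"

1

(A): Formalization: ~(~P <-> R) & (~(U -> ~S) | Q)

~P = ~F = T
~P <-> R = T <-> F = F
~(~P <-> R) = ~F = T
~S = ~T = F
U -> ~S = F -> F = T
~(U -> ~S) = ~T = F
~(U -> ~S) | Q = F | F = F
~(~P <-> R) & (~(U -> ~S) | Q) = T & F = F
Hence (A) is false.

(B): Parsed as ~(~U xor ~R) & (~S & (P -> (Q <-> R)))

~U = ~F = T
~R = ~F = T
~U xor ~R = T xor T = F
~(~U xor ~R) = ~F = T
~S = ~T = F
Q <-> R = F <-> F = T
P -> (Q <-> R) = F -> T = T
~S & (P -> (Q <-> R)) = F & T = F
~(~U xor ~R) & (~S & (P -> (Q <-> R))) = T & F = F
So (B) is false.

(C): Parsed as ~(((~U <-> P) xor ~Q) -> (R nor S))

~U = ~F = T
~U <-> P = T <-> F = F
~Q = ~F = T
(~U <-> P) xor ~Q = F xor T = T
R nor S = F nor T = F
((~U <-> P) xor ~Q) -> (R nor S) = T -> F = F
~(((~U <-> P) xor ~Q) -> (R nor S)) = ~F = T
Thus (C) is true.

Count: 1.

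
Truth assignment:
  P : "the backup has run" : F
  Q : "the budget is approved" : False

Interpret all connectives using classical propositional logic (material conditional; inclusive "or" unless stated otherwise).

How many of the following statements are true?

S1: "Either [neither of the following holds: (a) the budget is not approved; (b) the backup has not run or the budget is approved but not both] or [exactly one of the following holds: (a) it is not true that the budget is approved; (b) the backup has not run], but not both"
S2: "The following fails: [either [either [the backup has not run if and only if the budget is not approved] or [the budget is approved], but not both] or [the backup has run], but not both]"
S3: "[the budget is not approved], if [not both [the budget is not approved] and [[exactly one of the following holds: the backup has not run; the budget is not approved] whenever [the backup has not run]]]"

1

S1: In symbols: (not Q nor (not P xor Q)) xor (not Q xor not P)

not Q = not False = True
not P = not False = True
not P xor Q = True xor False = True
not Q nor (not P xor Q) = True nor True = False
not Q = not False = True
not P = not False = True
not Q xor not P = True xor True = False
(not Q nor (not P xor Q)) xor (not Q xor not P) = False xor False = False
Hence S1 is false.

S2: In symbols: not (((not P iff not Q) xor Q) xor P)

not P = not False = True
not Q = not False = True
not P iff not Q = True iff True = True
(not P iff not Q) xor Q = True xor False = True
((not P iff not Q) xor Q) xor P = True xor False = True
not (((not P iff not Q) xor Q) xor P) = not True = False
So S2 is false.

S3: In symbols: (not Q nand (not P -> (not P xor not Q))) -> not Q

not Q = not False = True
not P = not False = True
not P = not False = True
not Q = not False = True
not P xor not Q = True xor True = False
not P -> (not P xor not Q) = True -> False = False
not Q nand (not P -> (not P xor not Q)) = True nand False = True
not Q = not False = True
(not Q nand (not P -> (not P xor not Q))) -> not Q = True -> True = True
So S3 is true.

1 of the 3 statements is true.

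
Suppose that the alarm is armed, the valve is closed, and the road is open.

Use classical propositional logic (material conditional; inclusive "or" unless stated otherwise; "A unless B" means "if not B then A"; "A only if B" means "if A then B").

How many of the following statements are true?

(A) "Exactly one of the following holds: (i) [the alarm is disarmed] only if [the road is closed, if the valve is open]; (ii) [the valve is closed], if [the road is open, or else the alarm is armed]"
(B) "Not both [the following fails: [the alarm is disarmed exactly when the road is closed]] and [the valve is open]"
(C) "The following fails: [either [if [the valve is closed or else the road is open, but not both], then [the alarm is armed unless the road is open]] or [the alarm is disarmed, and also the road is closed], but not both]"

1

Let P = "the alarm is armed" (T), Q = "the valve is open" (F), R = "the road is closed" (F).

(A): In symbols: (~P -> (Q -> R)) xor ((~R | P) -> ~Q)

~P = ~T = F
Q -> R = F -> F = T
~P -> (Q -> R) = F -> T = T
~R = ~F = T
~R | P = T | T = T
~Q = ~F = T
(~R | P) -> ~Q = T -> T = T
(~P -> (Q -> R)) xor ((~R | P) -> ~Q) = T xor T = F
Hence (A) is false.

(B): This is ~(~P <-> R) nand Q.

~P = ~T = F
~P <-> R = F <-> F = T
~(~P <-> R) = ~T = F
~(~P <-> R) nand Q = F nand F = T
Thus (B) is true.

(C): Parsed as ~(((~Q xor ~R) -> (P | ~R)) xor (~P & R))

~Q = ~F = T
~R = ~F = T
~Q xor ~R = T xor T = F
~R = ~F = T
P | ~R = T | T = T
(~Q xor ~R) -> (P | ~R) = F -> T = T
~P = ~T = F
~P & R = F & F = F
((~Q xor ~R) -> (P | ~R)) xor (~P & R) = T xor F = T
~(((~Q xor ~R) -> (P | ~R)) xor (~P & R)) = ~T = F
So (C) is false.

Count: 1.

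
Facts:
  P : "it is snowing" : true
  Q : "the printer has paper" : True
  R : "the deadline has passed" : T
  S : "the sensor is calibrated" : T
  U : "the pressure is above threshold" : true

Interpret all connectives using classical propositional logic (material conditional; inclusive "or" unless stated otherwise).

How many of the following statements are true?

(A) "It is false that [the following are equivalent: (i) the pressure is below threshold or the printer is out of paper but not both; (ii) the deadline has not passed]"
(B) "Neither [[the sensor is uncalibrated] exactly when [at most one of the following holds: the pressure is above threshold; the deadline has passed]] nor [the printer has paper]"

0

(A): In symbols: not ((not U xor not Q) iff not R)

not U = not True = False
not Q = not True = False
not U xor not Q = False xor False = False
not R = not True = False
(not U xor not Q) iff not R = False iff False = True
not ((not U xor not Q) iff not R) = not True = False
Hence (A) is false.

(B): Parsed as (not S iff (U nand R)) nor Q

not S = not True = False
U nand R = True nand True = False
not S iff (U nand R) = False iff False = True
(not S iff (U nand R)) nor Q = True nor True = False
Hence (B) is false.

0 of the 2 statements are true (none).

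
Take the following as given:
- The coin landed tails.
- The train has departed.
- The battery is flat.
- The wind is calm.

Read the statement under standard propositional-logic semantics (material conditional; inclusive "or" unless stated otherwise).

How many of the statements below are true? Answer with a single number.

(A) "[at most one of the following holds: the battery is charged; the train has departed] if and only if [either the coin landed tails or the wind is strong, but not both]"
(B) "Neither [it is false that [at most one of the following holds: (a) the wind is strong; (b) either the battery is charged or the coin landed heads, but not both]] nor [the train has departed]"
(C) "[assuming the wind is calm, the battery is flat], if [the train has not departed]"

Let R = "the battery is charged" (F), Q = "the train has departed" (T), P = "the coin landed heads" (F), S = "the wind is strong" (F).

(A): Parsed as (R ↑ Q) ↔ (¬P ⊕ S)

R ↑ Q = F ↑ T = T
¬P = ¬F = T
¬P ⊕ S = T ⊕ F = T
(R ↑ Q) ↔ (¬P ⊕ S) = T ↔ T = T
So (A) is true.

(B): Parsed as ¬(S ↑ (R ⊕ P)) ↓ Q

R ⊕ P = F ⊕ F = F
S ↑ (R ⊕ P) = F ↑ F = T
¬(S ↑ (R ⊕ P)) = ¬T = F
¬(S ↑ (R ⊕ P)) ↓ Q = F ↓ T = F
Hence (B) is false.

(C): In symbols: ¬Q → (¬S → ¬R)

¬Q = ¬T = F
¬S = ¬F = T
¬R = ¬F = T
¬S → ¬R = T → T = T
¬Q → (¬S → ¬R) = F → T = T
So (C) is true.

2 of the 3 statements are true.

2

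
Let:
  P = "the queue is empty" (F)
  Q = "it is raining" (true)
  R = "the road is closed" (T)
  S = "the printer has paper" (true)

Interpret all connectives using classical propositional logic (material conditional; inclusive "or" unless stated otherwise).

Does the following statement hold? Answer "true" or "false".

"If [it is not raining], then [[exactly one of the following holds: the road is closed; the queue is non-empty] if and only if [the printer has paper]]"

true

In symbols: not Q -> ((R xor not P) iff S)

not Q = not True = False
not P = not False = True
R xor not P = True xor True = False
(R xor not P) iff S = False iff True = False
not Q -> ((R xor not P) iff S) = False -> False = True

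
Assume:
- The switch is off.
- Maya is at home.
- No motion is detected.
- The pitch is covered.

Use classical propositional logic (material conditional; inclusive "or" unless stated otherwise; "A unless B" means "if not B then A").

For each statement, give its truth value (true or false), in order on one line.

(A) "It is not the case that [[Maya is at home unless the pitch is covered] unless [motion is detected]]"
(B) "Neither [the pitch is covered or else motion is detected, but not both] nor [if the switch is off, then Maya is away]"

Let Q = "Maya is at home" (T), S = "the pitch is covered" (T), R = "motion is detected" (F), P = "the switch is on" (F).

(A): Parsed as ¬((Q ∨ S) ∨ R)

Q ∨ S = T ∨ T = T
(Q ∨ S) ∨ R = T ∨ F = T
¬((Q ∨ S) ∨ R) = ¬T = F
So (A) is false.

(B): Parsed as (S ⊕ R) ↓ (¬P → ¬Q)

S ⊕ R = T ⊕ F = T
¬P = ¬F = T
¬Q = ¬T = F
¬P → ¬Q = T → F = F
(S ⊕ R) ↓ (¬P → ¬Q) = T ↓ F = F
Hence (B) is false.

(A) False, (B) False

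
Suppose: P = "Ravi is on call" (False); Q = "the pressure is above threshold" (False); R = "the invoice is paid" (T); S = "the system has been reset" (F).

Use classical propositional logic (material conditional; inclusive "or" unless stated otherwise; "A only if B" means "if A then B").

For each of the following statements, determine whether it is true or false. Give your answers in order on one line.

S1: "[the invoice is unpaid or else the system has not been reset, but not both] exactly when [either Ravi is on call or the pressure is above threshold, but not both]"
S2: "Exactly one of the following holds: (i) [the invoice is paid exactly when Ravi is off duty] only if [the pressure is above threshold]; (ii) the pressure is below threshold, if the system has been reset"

S1: Parsed as (not R xor not S) iff (P xor Q)

not R = not True = False
not S = not False = True
not R xor not S = False xor True = True
P xor Q = False xor False = False
(not R xor not S) iff (P xor Q) = True iff False = False
Hence S1 is false.

S2: This is ((R iff not P) -> Q) xor (S -> not Q).

not P = not False = True
R iff not P = True iff True = True
(R iff not P) -> Q = True -> False = False
not Q = not False = True
S -> not Q = False -> True = True
((R iff not P) -> Q) xor (S -> not Q) = False xor True = True
Hence S2 is true.

S1 False / S2 True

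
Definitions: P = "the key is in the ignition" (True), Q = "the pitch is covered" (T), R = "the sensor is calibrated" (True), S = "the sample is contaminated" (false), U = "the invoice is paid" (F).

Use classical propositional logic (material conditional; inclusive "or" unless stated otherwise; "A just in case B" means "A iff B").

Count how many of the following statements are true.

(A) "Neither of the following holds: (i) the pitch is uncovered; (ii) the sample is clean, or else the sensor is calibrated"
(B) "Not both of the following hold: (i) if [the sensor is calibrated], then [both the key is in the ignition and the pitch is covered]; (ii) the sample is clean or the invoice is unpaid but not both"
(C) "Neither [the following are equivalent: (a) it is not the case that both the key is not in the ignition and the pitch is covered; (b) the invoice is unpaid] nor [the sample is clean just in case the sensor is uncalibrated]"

1

(A): In symbols: ~Q nor (~S | R)

~Q = ~T = F
~S = ~F = T
~S | R = T | T = T
~Q nor (~S | R) = F nor T = F
Thus (A) is false.

(B): Parsed as (R -> (P & Q)) nand (~S xor ~U)

P & Q = T & T = T
R -> (P & Q) = T -> T = T
~S = ~F = T
~U = ~F = T
~S xor ~U = T xor T = F
(R -> (P & Q)) nand (~S xor ~U) = T nand F = T
So (B) is true.

(C): This is ((~P nand Q) <-> ~U) nor (~S <-> ~R).

~P = ~T = F
~P nand Q = F nand T = T
~U = ~F = T
(~P nand Q) <-> ~U = T <-> T = T
~S = ~F = T
~R = ~T = F
~S <-> ~R = T <-> F = F
((~P nand Q) <-> ~U) nor (~S <-> ~R) = T nor F = F
Thus (C) is false.

True statements: 1 ((B)).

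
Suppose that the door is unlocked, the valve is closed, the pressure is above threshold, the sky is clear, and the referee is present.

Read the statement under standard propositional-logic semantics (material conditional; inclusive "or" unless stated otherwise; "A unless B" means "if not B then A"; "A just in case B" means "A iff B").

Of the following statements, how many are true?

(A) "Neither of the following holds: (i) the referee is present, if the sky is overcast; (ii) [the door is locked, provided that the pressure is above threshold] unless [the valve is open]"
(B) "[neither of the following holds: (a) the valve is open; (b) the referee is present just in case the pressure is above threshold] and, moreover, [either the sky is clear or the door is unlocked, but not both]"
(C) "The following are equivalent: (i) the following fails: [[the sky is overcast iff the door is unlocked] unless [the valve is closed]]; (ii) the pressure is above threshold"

0

Let S = "the sky is overcast" (F), U = "the referee is present" (T), R = "the pressure is above threshold" (T), P = "the door is locked" (F), Q = "the valve is open" (F).

(A): Parsed as (S → U) ↓ ((R → P) ∨ Q)

S → U = F → T = T
R → P = T → F = F
(R → P) ∨ Q = F ∨ F = F
(S → U) ↓ ((R → P) ∨ Q) = T ↓ F = F
Thus (A) is false.

(B): This is (Q ↓ (U ↔ R)) ∧ (¬S ⊕ ¬P).

U ↔ R = T ↔ T = T
Q ↓ (U ↔ R) = F ↓ T = F
¬S = ¬F = T
¬P = ¬F = T
¬S ⊕ ¬P = T ⊕ T = F
(Q ↓ (U ↔ R)) ∧ (¬S ⊕ ¬P) = F ∧ F = F
Thus (B) is false.

(C): In symbols: ¬((S ↔ ¬P) ∨ ¬Q) ↔ R

¬P = ¬F = T
S ↔ ¬P = F ↔ T = F
¬Q = ¬F = T
(S ↔ ¬P) ∨ ¬Q = F ∨ T = T
¬((S ↔ ¬P) ∨ ¬Q) = ¬T = F
¬((S ↔ ¬P) ∨ ¬Q) ↔ R = F ↔ T = F
So (C) is false.

0 of the 3 statements are true (none).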